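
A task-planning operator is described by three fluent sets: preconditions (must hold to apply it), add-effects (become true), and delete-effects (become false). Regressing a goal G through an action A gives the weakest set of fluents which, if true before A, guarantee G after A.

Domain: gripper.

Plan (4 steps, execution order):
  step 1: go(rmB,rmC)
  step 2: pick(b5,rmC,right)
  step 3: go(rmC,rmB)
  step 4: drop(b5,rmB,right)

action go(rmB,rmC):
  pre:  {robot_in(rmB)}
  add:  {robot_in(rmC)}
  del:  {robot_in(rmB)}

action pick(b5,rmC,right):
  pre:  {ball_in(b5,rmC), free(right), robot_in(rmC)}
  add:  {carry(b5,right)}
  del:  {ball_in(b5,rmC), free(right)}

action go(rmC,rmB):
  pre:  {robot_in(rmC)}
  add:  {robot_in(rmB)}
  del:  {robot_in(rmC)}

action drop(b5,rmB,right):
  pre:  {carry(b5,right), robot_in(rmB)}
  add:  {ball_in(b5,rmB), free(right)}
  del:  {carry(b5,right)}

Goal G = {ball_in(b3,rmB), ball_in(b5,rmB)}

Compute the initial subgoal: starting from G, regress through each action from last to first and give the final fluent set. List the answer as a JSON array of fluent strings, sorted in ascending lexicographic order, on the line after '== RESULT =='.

Regress step by step:
  through step 4 (drop(b5,rmB,right)): drop {ball_in(b5,rmB)}, keep {ball_in(b3,rmB)}, require {carry(b5,right), robot_in(rmB)}
    → {ball_in(b3,rmB), carry(b5,right), robot_in(rmB)}
  through step 3 (go(rmC,rmB)): drop {robot_in(rmB)}, keep {ball_in(b3,rmB), carry(b5,right)}, require {robot_in(rmC)}
    → {ball_in(b3,rmB), carry(b5,right), robot_in(rmC)}
  through step 2 (pick(b5,rmC,right)): drop {carry(b5,right)}, keep {ball_in(b3,rmB), robot_in(rmC)}, require {ball_in(b5,rmC), free(right), robot_in(rmC)}
    → {ball_in(b3,rmB), ball_in(b5,rmC), free(right), robot_in(rmC)}
  through step 1 (go(rmB,rmC)): drop {robot_in(rmC)}, keep {ball_in(b3,rmB), ball_in(b5,rmC), free(right)}, require {robot_in(rmB)}
    → {ball_in(b3,rmB), ball_in(b5,rmC), free(right), robot_in(rmB)}

== RESULT ==
["ball_in(b3,rmB)", "ball_in(b5,rmC)", "free(right)", "robot_in(rmB)"]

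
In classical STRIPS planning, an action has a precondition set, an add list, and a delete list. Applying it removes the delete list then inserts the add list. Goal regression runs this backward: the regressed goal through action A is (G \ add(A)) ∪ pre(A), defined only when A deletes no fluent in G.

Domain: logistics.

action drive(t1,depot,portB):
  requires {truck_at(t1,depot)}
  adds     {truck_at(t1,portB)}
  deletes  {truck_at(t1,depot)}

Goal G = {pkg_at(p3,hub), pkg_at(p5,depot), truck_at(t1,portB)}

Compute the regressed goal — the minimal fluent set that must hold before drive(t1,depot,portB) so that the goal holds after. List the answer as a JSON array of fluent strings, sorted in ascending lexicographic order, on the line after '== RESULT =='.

Regress:
  G ∩ del = {}  (empty — regression defined)
  G \ add = {pkg_at(p3,hub), pkg_at(p5,depot), truck_at(t1,portB)} \ {truck_at(t1,portB)} = {pkg_at(p3,hub), pkg_at(p5,depot)}
  ∪ pre   = {pkg_at(p3,hub), pkg_at(p5,depot)} ∪ {truck_at(t1,depot)}
          = {pkg_at(p3,hub), pkg_at(p5,depot), truck_at(t1,depot)}

== RESULT ==
["pkg_at(p3,hub)", "pkg_at(p5,depot)", "truck_at(t1,depot)"]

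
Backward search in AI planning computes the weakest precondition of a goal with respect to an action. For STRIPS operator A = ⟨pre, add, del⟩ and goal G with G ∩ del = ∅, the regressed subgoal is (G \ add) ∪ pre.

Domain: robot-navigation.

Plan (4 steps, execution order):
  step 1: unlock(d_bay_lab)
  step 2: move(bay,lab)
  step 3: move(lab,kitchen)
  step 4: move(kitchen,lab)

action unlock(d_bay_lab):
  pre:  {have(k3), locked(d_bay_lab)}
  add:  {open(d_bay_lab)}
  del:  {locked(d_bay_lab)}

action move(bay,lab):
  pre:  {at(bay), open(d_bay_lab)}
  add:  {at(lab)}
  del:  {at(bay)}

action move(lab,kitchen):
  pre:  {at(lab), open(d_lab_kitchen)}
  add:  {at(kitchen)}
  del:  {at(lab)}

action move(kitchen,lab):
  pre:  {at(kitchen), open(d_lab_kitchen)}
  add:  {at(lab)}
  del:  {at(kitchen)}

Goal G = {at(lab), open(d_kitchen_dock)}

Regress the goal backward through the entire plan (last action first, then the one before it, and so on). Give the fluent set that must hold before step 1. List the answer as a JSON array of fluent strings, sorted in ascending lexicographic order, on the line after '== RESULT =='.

Regress step by step:
  through step 4 (move(kitchen,lab)): drop {at(lab)}, keep {open(d_kitchen_dock)}, require {at(kitchen), open(d_lab_kitchen)}
    → {at(kitchen), open(d_kitchen_dock), open(d_lab_kitchen)}
  through step 3 (move(lab,kitchen)): drop {at(kitchen)}, keep {open(d_kitchen_dock), open(d_lab_kitchen)}, require {at(lab), open(d_lab_kitchen)}
    → {at(lab), open(d_kitchen_dock), open(d_lab_kitchen)}
  through step 2 (move(bay,lab)): drop {at(lab)}, keep {open(d_kitchen_dock), open(d_lab_kitchen)}, require {at(bay), open(d_bay_lab)}
    → {at(bay), open(d_bay_lab), open(d_kitchen_dock), open(d_lab_kitchen)}
  through step 1 (unlock(d_bay_lab)): drop {open(d_bay_lab)}, keep {at(bay), open(d_kitchen_dock), open(d_lab_kitchen)}, require {have(k3), locked(d_bay_lab)}
    → {at(bay), have(k3), locked(d_bay_lab), open(d_kitchen_dock), open(d_lab_kitchen)}

== RESULT ==
["at(bay)", "have(k3)", "locked(d_bay_lab)", "open(d_kitchen_dock)", "open(d_lab_kitchen)"]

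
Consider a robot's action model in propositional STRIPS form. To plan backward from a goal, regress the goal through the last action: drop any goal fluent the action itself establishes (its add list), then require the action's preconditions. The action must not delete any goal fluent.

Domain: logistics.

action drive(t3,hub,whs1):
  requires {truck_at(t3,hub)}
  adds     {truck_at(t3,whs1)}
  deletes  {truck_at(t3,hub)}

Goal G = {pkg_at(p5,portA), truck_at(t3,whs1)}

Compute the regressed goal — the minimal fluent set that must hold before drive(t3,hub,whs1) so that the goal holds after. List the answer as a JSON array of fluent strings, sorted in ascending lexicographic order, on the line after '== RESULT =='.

Compute (G \ add) ∪ pre:
  G ∩ del = {}  (empty — regression defined)
  G \ add = {pkg_at(p5,portA), truck_at(t3,whs1)} \ {truck_at(t3,whs1)} = {pkg_at(p5,portA)}
  ∪ pre   = {pkg_at(p5,portA)} ∪ {truck_at(t3,hub)}
          = {pkg_at(p5,portA), truck_at(t3,hub)}

== RESULT ==
["pkg_at(p5,portA)", "truck_at(t3,hub)"]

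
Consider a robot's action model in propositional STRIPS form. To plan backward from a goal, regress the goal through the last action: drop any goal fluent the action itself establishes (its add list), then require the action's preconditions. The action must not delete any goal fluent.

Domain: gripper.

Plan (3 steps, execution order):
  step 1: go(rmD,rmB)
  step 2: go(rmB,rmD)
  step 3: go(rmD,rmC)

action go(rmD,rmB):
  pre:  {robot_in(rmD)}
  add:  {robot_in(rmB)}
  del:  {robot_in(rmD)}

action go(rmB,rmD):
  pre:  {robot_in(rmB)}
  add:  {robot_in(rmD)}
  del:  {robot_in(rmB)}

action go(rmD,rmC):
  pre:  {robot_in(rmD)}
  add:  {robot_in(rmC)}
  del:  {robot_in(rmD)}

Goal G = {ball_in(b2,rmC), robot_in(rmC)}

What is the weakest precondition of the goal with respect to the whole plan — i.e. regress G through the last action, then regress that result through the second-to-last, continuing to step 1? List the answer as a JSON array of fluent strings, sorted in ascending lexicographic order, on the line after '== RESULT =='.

Work backward from the goal:
  through step 3 (go(rmD,rmC)): drop {robot_in(rmC)}, keep {ball_in(b2,rmC)}, require {robot_in(rmD)}
    → {ball_in(b2,rmC), robot_in(rmD)}
  through step 2 (go(rmB,rmD)): drop {robot_in(rmD)}, keep {ball_in(b2,rmC)}, require {robot_in(rmB)}
    → {ball_in(b2,rmC), robot_in(rmB)}
  through step 1 (go(rmD,rmB)): drop {robot_in(rmB)}, keep {ball_in(b2,rmC)}, require {robot_in(rmD)}
    → {ball_in(b2,rmC), robot_in(rmD)}

== RESULT ==
["ball_in(b2,rmC)", "robot_in(rmD)"]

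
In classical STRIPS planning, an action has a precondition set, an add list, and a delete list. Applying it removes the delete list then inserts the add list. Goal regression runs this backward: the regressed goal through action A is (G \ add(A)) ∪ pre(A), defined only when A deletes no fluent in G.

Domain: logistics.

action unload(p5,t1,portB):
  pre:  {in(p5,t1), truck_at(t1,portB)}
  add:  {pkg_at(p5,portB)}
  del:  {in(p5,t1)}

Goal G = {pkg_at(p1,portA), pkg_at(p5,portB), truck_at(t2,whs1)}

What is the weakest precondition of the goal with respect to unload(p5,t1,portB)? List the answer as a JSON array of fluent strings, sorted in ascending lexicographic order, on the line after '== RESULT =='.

Compute (G \ add) ∪ pre:
  G ∩ del = {}  (empty — regression defined)
  G \ add = {pkg_at(p1,portA), pkg_at(p5,portB), truck_at(t2,whs1)} \ {pkg_at(p5,portB)} = {pkg_at(p1,portA), truck_at(t2,whs1)}
  ∪ pre   = {pkg_at(p1,portA), truck_at(t2,whs1)} ∪ {in(p5,t1), truck_at(t1,portB)}
          = {in(p5,t1), pkg_at(p1,portA), truck_at(t1,portB), truck_at(t2,whs1)}

== RESULT ==
["in(p5,t1)", "pkg_at(p1,portA)", "truck_at(t1,portB)", "truck_at(t2,whs1)"]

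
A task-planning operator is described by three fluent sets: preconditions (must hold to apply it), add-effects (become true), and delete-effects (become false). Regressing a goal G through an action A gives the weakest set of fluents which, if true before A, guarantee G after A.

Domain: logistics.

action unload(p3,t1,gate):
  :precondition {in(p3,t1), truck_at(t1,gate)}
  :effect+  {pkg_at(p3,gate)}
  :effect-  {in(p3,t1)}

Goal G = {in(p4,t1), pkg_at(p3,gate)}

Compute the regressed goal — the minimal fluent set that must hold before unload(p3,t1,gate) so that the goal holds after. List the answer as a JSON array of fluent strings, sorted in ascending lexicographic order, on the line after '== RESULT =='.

Regress:
  G ∩ del = {}  (empty — regression defined)
  G \ add = {in(p4,t1), pkg_at(p3,gate)} \ {pkg_at(p3,gate)} = {in(p4,t1)}
  ∪ pre   = {in(p4,t1)} ∪ {in(p3,t1), truck_at(t1,gate)}
          = {in(p3,t1), in(p4,t1), truck_at(t1,gate)}

== RESULT ==
["in(p3,t1)", "in(p4,t1)", "truck_at(t1,gate)"]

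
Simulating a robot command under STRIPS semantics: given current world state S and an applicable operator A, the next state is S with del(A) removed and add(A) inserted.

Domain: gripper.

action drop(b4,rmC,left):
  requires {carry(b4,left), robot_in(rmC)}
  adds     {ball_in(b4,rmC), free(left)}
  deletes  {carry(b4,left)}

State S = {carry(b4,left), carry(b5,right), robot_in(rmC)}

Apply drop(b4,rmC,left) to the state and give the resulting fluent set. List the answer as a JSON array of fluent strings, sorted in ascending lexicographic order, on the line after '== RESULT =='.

Compute (S \ del) ∪ add:
  pre ⊆ S: {carry(b4,left), robot_in(rmC)} ⊆ S  — applicable
  S \ del = {carry(b5,right), robot_in(rmC)}
  ∪ add   = {ball_in(b4,rmC), carry(b5,right), free(left), robot_in(rmC)}

== RESULT ==
["ball_in(b4,rmC)", "carry(b5,right)", "free(left)", "robot_in(rmC)"]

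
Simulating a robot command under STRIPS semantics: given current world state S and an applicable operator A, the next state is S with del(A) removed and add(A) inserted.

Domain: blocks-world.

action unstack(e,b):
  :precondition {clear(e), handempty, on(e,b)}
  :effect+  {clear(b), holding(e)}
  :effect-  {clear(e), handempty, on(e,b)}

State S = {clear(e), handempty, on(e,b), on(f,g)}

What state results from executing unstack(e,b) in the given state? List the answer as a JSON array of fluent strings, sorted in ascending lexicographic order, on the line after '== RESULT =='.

Progress:
  pre ⊆ S: {clear(e), handempty, on(e,b)} ⊆ S  — applicable
  S \ del = {on(f,g)}
  ∪ add   = {clear(b), holding(e), on(f,g)}

== RESULT ==
["clear(b)", "holding(e)", "on(f,g)"]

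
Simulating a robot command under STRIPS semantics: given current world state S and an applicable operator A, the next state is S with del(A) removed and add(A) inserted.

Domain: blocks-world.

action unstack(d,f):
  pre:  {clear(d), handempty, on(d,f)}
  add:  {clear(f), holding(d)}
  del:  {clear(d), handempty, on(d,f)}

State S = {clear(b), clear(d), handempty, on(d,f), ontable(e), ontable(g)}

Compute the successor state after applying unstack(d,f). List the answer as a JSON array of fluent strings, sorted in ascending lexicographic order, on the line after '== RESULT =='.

Compute (S \ del) ∪ add:
  pre ⊆ S: {clear(d), handempty, on(d,f)} ⊆ S  — applicable
  S \ del = {clear(b), ontable(e), ontable(g)}
  ∪ add   = {clear(b), clear(f), holding(d), ontable(e), ontable(g)}

== RESULT ==
["clear(b)", "clear(f)", "holding(d)", "ontable(e)", "ontable(g)"]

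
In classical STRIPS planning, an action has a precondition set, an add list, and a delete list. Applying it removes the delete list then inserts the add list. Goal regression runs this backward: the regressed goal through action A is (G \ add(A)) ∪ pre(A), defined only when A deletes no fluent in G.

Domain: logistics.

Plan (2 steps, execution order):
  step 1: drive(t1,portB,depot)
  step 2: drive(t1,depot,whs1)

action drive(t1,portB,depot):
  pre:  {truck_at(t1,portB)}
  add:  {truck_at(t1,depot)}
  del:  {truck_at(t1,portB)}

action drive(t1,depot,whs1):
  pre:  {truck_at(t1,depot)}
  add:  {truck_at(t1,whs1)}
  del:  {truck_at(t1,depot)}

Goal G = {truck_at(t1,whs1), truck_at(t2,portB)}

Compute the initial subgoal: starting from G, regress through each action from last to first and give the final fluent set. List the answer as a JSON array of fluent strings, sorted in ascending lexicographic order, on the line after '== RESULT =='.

Work backward from the goal:
  through step 2 (drive(t1,depot,whs1)): drop {truck_at(t1,whs1)}, keep {truck_at(t2,portB)}, require {truck_at(t1,depot)}
    → {truck_at(t1,depot), truck_at(t2,portB)}
  through step 1 (drive(t1,portB,depot)): drop {truck_at(t1,depot)}, keep {truck_at(t2,portB)}, require {truck_at(t1,portB)}
    → {truck_at(t1,portB), truck_at(t2,portB)}

== RESULT ==
["truck_at(t1,portB)", "truck_at(t2,portB)"]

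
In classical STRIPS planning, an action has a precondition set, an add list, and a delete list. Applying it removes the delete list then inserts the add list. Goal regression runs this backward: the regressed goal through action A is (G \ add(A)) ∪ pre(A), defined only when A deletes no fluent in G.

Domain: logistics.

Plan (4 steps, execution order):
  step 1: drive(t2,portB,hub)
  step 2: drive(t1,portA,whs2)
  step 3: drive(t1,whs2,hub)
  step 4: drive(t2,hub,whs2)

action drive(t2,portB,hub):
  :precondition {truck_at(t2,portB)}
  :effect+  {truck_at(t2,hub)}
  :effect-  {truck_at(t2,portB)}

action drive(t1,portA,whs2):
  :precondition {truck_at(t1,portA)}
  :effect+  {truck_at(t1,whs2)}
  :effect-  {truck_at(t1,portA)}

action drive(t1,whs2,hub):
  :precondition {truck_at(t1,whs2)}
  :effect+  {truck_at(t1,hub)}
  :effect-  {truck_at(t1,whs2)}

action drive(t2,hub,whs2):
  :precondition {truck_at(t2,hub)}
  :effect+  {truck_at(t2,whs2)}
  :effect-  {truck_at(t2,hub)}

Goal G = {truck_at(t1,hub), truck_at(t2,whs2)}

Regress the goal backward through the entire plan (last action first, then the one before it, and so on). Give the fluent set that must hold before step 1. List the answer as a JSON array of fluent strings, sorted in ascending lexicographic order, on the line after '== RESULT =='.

Work backward from the goal:
  through step 4 (drive(t2,hub,whs2)): drop {truck_at(t2,whs2)}, keep {truck_at(t1,hub)}, require {truck_at(t2,hub)}
    → {truck_at(t1,hub), truck_at(t2,hub)}
  through step 3 (drive(t1,whs2,hub)): drop {truck_at(t1,hub)}, keep {truck_at(t2,hub)}, require {truck_at(t1,whs2)}
    → {truck_at(t1,whs2), truck_at(t2,hub)}
  through step 2 (drive(t1,portA,whs2)): drop {truck_at(t1,whs2)}, keep {truck_at(t2,hub)}, require {truck_at(t1,portA)}
    → {truck_at(t1,portA), truck_at(t2,hub)}
  through step 1 (drive(t2,portB,hub)): drop {truck_at(t2,hub)}, keep {truck_at(t1,portA)}, require {truck_at(t2,portB)}
    → {truck_at(t1,portA), truck_at(t2,portB)}

== RESULT ==
["truck_at(t1,portA)", "truck_at(t2,portB)"]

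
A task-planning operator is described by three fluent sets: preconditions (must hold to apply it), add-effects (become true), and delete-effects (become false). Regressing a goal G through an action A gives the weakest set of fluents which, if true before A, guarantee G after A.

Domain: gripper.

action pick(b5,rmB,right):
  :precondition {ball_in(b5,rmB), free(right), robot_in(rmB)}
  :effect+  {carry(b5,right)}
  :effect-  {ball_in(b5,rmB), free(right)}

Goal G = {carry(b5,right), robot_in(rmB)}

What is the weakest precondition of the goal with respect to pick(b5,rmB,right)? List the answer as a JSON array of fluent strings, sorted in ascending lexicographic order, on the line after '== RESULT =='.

Compute (G \ add) ∪ pre:
  G ∩ del = {}  (empty — regression defined)
  G \ add = {carry(b5,right), robot_in(rmB)} \ {carry(b5,right)} = {robot_in(rmB)}
  ∪ pre   = {robot_in(rmB)} ∪ {ball_in(b5,rmB), free(right), robot_in(rmB)}
          = {ball_in(b5,rmB), free(right), robot_in(rmB)}

== RESULT ==
["ball_in(b5,rmB)", "free(right)", "robot_in(rmB)"]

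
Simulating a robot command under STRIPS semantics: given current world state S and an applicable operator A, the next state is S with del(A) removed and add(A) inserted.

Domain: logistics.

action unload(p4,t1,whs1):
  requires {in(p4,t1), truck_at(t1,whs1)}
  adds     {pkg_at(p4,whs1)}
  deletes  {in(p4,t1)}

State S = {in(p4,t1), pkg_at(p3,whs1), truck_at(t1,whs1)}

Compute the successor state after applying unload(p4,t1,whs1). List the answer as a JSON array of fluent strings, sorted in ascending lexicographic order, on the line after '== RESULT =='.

Progress:
  pre ⊆ S: {in(p4,t1), truck_at(t1,whs1)} ⊆ S  — applicable
  S \ del = {pkg_at(p3,whs1), truck_at(t1,whs1)}
  ∪ add   = {pkg_at(p3,whs1), pkg_at(p4,whs1), truck_at(t1,whs1)}

== RESULT ==
["pkg_at(p3,whs1)", "pkg_at(p4,whs1)", "truck_at(t1,whs1)"]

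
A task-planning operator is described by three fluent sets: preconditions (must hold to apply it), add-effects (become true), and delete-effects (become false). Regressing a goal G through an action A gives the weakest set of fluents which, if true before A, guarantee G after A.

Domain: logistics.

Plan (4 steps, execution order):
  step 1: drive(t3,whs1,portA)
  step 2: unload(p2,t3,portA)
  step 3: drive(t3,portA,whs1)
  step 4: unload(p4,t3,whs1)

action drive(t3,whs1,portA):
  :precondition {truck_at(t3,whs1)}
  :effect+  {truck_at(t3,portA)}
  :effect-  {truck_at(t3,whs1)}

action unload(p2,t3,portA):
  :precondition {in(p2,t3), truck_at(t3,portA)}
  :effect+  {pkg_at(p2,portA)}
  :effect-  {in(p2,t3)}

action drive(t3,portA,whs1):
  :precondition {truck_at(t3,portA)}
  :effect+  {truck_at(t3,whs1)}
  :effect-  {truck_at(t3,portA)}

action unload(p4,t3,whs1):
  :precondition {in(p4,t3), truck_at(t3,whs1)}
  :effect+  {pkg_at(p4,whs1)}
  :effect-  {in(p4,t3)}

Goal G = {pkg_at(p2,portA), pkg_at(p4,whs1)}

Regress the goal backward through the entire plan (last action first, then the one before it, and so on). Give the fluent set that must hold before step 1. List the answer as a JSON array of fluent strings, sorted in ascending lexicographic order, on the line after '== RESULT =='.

Work backward from the goal:
  through step 4 (unload(p4,t3,whs1)): drop {pkg_at(p4,whs1)}, keep {pkg_at(p2,portA)}, require {in(p4,t3), truck_at(t3,whs1)}
    → {in(p4,t3), pkg_at(p2,portA), truck_at(t3,whs1)}
  through step 3 (drive(t3,portA,whs1)): drop {truck_at(t3,whs1)}, keep {in(p4,t3), pkg_at(p2,portA)}, require {truck_at(t3,portA)}
    → {in(p4,t3), pkg_at(p2,portA), truck_at(t3,portA)}
  through step 2 (unload(p2,t3,portA)): drop {pkg_at(p2,portA)}, keep {in(p4,t3), truck_at(t3,portA)}, require {in(p2,t3), truck_at(t3,portA)}
    → {in(p2,t3), in(p4,t3), truck_at(t3,portA)}
  through step 1 (drive(t3,whs1,portA)): drop {truck_at(t3,portA)}, keep {in(p2,t3), in(p4,t3)}, require {truck_at(t3,whs1)}
    → {in(p2,t3), in(p4,t3), truck_at(t3,whs1)}

== RESULT ==
["in(p2,t3)", "in(p4,t3)", "truck_at(t3,whs1)"]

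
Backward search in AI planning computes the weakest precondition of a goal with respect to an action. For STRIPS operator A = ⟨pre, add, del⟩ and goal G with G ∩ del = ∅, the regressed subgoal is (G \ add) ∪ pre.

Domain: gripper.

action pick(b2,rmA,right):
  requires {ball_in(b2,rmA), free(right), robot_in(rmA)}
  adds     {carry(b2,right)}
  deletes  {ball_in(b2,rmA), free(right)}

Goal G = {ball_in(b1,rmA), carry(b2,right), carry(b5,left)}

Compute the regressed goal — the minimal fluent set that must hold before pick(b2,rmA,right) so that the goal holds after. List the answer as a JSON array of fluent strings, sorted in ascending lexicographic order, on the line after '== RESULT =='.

Regress:
  G ∩ del = {}  (empty — regression defined)
  G \ add = {ball_in(b1,rmA), carry(b2,right), carry(b5,left)} \ {carry(b2,right)} = {ball_in(b1,rmA), carry(b5,left)}
  ∪ pre   = {ball_in(b1,rmA), carry(b5,left)} ∪ {ball_in(b2,rmA), free(right), robot_in(rmA)}
          = {ball_in(b1,rmA), ball_in(b2,rmA), carry(b5,left), free(right), robot_in(rmA)}

== RESULT ==
["ball_in(b1,rmA)", "ball_in(b2,rmA)", "carry(b5,left)", "free(right)", "robot_in(rmA)"]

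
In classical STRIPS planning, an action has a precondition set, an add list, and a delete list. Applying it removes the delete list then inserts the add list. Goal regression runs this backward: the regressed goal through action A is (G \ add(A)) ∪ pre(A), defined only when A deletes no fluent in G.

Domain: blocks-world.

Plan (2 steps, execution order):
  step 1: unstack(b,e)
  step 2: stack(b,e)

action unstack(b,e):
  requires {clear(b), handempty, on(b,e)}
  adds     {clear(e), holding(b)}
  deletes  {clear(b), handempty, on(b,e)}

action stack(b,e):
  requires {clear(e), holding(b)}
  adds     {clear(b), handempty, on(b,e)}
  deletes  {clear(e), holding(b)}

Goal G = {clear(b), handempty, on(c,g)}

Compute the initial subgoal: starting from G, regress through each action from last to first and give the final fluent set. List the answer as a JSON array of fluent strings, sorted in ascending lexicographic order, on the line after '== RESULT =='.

Work backward from the goal:
  through step 2 (stack(b,e)): drop {clear(b), handempty}, keep {on(c,g)}, require {clear(e), holding(b)}
    → {clear(e), holding(b), on(c,g)}
  through step 1 (unstack(b,e)): drop {clear(e), holding(b)}, keep {on(c,g)}, require {clear(b), handempty, on(b,e)}
    → {clear(b), handempty, on(b,e), on(c,g)}

== RESULT ==
["clear(b)", "handempty", "on(b,e)", "on(c,g)"]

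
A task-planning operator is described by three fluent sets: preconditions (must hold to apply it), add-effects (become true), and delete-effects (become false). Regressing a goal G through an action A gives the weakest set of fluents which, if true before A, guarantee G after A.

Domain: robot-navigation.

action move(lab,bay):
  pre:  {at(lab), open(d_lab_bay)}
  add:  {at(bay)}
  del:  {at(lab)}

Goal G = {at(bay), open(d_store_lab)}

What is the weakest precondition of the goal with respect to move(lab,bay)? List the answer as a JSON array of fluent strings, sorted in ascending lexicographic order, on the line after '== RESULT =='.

Compute (G \ add) ∪ pre:
  G ∩ del = {}  (empty — regression defined)
  G \ add = {at(bay), open(d_store_lab)} \ {at(bay)} = {open(d_store_lab)}
  ∪ pre   = {open(d_store_lab)} ∪ {at(lab), open(d_lab_bay)}
          = {at(lab), open(d_lab_bay), open(d_store_lab)}

== RESULT ==
["at(lab)", "open(d_lab_bay)", "open(d_store_lab)"]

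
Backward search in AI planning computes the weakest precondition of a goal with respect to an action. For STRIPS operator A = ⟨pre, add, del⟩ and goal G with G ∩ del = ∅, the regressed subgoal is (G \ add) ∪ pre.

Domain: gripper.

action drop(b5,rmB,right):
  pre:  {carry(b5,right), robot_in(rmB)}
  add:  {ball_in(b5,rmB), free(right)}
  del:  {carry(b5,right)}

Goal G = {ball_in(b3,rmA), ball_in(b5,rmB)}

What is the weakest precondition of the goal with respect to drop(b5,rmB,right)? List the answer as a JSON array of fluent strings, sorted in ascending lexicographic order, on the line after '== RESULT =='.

Compute (G \ add) ∪ pre:
  G ∩ del = {}  (empty — regression defined)
  G \ add = {ball_in(b3,rmA), ball_in(b5,rmB)} \ {ball_in(b5,rmB), free(right)} = {ball_in(b3,rmA)}
  ∪ pre   = {ball_in(b3,rmA)} ∪ {carry(b5,right), robot_in(rmB)}
          = {ball_in(b3,rmA), carry(b5,right), robot_in(rmB)}

== RESULT ==
["ball_in(b3,rmA)", "carry(b5,right)", "robot_in(rmB)"]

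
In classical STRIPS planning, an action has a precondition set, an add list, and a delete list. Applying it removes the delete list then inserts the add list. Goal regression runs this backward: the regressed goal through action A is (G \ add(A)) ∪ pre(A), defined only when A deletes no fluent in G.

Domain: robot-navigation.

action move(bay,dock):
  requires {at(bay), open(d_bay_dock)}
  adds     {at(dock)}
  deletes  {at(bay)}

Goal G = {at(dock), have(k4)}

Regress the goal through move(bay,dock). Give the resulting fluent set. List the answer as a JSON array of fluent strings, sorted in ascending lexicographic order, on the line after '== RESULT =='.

Regress:
  G ∩ del = {}  (empty — regression defined)
  G \ add = {at(dock), have(k4)} \ {at(dock)} = {have(k4)}
  ∪ pre   = {have(k4)} ∪ {at(bay), open(d_bay_dock)}
          = {at(bay), have(k4), open(d_bay_dock)}

== RESULT ==
["at(bay)", "have(k4)", "open(d_bay_dock)"]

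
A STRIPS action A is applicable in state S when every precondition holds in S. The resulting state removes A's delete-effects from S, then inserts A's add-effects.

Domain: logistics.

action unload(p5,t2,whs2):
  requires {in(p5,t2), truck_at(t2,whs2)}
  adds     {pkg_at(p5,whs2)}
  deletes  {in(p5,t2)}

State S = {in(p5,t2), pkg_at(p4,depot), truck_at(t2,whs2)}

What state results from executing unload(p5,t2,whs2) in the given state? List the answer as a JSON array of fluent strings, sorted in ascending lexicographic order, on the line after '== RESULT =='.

Progress:
  pre ⊆ S: {in(p5,t2), truck_at(t2,whs2)} ⊆ S  — applicable
  S \ del = {pkg_at(p4,depot), truck_at(t2,whs2)}
  ∪ add   = {pkg_at(p4,depot), pkg_at(p5,whs2), truck_at(t2,whs2)}

== RESULT ==
["pkg_at(p4,depot)", "pkg_at(p5,whs2)", "truck_at(t2,whs2)"]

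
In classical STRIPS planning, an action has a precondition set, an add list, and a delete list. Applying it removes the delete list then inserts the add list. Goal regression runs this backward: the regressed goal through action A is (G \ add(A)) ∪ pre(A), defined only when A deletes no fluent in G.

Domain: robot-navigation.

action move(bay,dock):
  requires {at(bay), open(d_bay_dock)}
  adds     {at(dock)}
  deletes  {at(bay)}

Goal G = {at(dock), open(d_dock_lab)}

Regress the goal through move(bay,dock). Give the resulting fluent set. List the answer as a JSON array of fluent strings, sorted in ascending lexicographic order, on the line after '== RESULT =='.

Regress:
  G ∩ del = {}  (empty — regression defined)
  G \ add = {at(dock), open(d_dock_lab)} \ {at(dock)} = {open(d_dock_lab)}
  ∪ pre   = {open(d_dock_lab)} ∪ {at(bay), open(d_bay_dock)}
          = {at(bay), open(d_bay_dock), open(d_dock_lab)}

== RESULT ==
["at(bay)", "open(d_bay_dock)", "open(d_dock_lab)"]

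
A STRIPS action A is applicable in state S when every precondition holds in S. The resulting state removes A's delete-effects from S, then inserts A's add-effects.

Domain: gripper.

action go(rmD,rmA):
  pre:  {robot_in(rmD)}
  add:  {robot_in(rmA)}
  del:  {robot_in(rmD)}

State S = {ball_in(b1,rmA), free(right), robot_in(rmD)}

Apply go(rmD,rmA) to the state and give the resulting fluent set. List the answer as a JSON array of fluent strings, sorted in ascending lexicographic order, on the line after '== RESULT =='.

Compute (S \ del) ∪ add:
  pre ⊆ S: {robot_in(rmD)} ⊆ S  — applicable
  S \ del = {ball_in(b1,rmA), free(right)}
  ∪ add   = {ball_in(b1,rmA), free(right), robot_in(rmA)}

== RESULT ==
["ball_in(b1,rmA)", "free(right)", "robot_in(rmA)"]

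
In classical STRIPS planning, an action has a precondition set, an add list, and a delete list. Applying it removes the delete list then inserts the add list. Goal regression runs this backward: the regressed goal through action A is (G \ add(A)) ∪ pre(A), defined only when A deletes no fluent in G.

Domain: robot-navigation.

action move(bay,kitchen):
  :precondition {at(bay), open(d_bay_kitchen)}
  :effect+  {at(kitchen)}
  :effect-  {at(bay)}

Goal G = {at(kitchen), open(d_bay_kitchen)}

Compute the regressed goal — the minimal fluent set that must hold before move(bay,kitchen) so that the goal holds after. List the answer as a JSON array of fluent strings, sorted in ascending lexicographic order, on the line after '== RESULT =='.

Compute (G \ add) ∪ pre:
  G ∩ del = {}  (empty — regression defined)
  G \ add = {at(kitchen), open(d_bay_kitchen)} \ {at(kitchen)} = {open(d_bay_kitchen)}
  ∪ pre   = {open(d_bay_kitchen)} ∪ {at(bay), open(d_bay_kitchen)}
          = {at(bay), open(d_bay_kitchen)}

== RESULT ==
["at(bay)", "open(d_bay_kitchen)"]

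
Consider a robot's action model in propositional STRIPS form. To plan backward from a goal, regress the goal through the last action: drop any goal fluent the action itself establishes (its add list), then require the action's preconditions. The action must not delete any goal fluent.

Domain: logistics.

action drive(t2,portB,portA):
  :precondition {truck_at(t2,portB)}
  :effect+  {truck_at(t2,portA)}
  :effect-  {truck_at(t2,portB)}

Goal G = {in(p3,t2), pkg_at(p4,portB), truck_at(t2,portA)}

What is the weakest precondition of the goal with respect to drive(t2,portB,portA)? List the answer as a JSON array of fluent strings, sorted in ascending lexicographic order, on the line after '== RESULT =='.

Regress:
  G ∩ del = {}  (empty — regression defined)
  G \ add = {in(p3,t2), pkg_at(p4,portB), truck_at(t2,portA)} \ {truck_at(t2,portA)} = {in(p3,t2), pkg_at(p4,portB)}
  ∪ pre   = {in(p3,t2), pkg_at(p4,portB)} ∪ {truck_at(t2,portB)}
          = {in(p3,t2), pkg_at(p4,portB), truck_at(t2,portB)}

== RESULT ==
["in(p3,t2)", "pkg_at(p4,portB)", "truck_at(t2,portB)"]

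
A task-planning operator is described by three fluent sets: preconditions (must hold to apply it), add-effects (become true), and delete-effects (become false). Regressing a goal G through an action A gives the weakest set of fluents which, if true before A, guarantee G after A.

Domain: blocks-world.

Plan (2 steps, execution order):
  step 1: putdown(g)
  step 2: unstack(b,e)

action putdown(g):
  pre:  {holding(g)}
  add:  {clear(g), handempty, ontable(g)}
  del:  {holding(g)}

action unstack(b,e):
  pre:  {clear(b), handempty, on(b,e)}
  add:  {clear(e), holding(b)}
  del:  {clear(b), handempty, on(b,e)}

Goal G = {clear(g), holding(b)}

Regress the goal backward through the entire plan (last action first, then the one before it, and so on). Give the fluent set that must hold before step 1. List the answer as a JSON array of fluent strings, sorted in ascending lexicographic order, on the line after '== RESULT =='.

Work backward from the goal:
  through step 2 (unstack(b,e)): drop {holding(b)}, keep {clear(g)}, require {clear(b), handempty, on(b,e)}
    → {clear(b), clear(g), handempty, on(b,e)}
  through step 1 (putdown(g)): drop {clear(g), handempty}, keep {clear(b), on(b,e)}, require {holding(g)}
    → {clear(b), holding(g), on(b,e)}

== RESULT ==
["clear(b)", "holding(g)", "on(b,e)"]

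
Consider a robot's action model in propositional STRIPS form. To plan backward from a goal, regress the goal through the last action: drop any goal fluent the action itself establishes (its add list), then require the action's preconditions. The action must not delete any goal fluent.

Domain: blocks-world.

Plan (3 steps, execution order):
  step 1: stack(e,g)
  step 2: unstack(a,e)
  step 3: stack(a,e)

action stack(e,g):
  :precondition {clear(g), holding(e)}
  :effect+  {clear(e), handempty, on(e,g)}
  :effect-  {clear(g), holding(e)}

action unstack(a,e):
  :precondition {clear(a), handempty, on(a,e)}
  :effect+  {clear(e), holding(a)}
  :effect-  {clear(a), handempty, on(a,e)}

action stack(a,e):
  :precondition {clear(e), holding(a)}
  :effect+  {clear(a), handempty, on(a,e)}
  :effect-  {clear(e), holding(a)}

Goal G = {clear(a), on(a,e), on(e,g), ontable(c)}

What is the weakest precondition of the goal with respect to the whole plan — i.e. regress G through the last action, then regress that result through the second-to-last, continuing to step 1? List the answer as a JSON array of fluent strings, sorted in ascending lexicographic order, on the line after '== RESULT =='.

Work backward from the goal:
  through step 3 (stack(a,e)): drop {clear(a), on(a,e)}, keep {on(e,g), ontable(c)}, require {clear(e), holding(a)}
    → {clear(e), holding(a), on(e,g), ontable(c)}
  through step 2 (unstack(a,e)): drop {clear(e), holding(a)}, keep {on(e,g), ontable(c)}, require {clear(a), handempty, on(a,e)}
    → {clear(a), handempty, on(a,e), on(e,g), ontable(c)}
  through step 1 (stack(e,g)): drop {handempty, on(e,g)}, keep {clear(a), on(a,e), ontable(c)}, require {clear(g), holding(e)}
    → {clear(a), clear(g), holding(e), on(a,e), ontable(c)}

== RESULT ==
["clear(a)", "clear(g)", "holding(e)", "on(a,e)", "ontable(c)"]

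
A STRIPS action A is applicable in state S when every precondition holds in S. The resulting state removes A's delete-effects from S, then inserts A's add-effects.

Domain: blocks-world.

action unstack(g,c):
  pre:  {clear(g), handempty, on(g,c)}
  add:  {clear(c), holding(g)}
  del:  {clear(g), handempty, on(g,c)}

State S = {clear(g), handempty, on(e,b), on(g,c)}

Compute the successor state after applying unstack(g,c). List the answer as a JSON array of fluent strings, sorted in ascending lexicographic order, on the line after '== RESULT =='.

Progress:
  pre ⊆ S: {clear(g), handempty, on(g,c)} ⊆ S  — applicable
  S \ del = {on(e,b)}
  ∪ add   = {clear(c), holding(g), on(e,b)}

== RESULT ==
["clear(c)", "holding(g)", "on(e,b)"]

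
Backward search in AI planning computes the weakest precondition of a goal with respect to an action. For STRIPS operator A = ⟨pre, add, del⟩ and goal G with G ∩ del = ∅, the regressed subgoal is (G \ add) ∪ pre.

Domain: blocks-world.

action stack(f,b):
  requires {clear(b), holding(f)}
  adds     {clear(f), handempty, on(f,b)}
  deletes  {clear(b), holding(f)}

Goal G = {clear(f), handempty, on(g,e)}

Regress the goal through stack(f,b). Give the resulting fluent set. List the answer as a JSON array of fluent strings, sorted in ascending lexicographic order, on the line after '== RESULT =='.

Regress:
  G ∩ del = {}  (empty — regression defined)
  G \ add = {clear(f), handempty, on(g,e)} \ {clear(f), handempty, on(f,b)} = {on(g,e)}
  ∪ pre   = {on(g,e)} ∪ {clear(b), holding(f)}
          = {clear(b), holding(f), on(g,e)}

== RESULT ==
["clear(b)", "holding(f)", "on(g,e)"]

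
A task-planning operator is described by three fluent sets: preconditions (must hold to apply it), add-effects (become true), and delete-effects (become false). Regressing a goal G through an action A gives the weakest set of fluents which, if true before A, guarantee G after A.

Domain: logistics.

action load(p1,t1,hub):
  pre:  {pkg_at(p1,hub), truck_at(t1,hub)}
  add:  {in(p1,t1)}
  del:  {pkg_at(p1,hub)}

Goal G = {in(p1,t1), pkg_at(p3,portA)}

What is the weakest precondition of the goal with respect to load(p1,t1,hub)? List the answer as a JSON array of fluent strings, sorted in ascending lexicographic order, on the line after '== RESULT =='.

Compute (G \ add) ∪ pre:
  G ∩ del = {}  (empty — regression defined)
  G \ add = {in(p1,t1), pkg_at(p3,portA)} \ {in(p1,t1)} = {pkg_at(p3,portA)}
  ∪ pre   = {pkg_at(p3,portA)} ∪ {pkg_at(p1,hub), truck_at(t1,hub)}
          = {pkg_at(p1,hub), pkg_at(p3,portA), truck_at(t1,hub)}

== RESULT ==
["pkg_at(p1,hub)", "pkg_at(p3,portA)", "truck_at(t1,hub)"]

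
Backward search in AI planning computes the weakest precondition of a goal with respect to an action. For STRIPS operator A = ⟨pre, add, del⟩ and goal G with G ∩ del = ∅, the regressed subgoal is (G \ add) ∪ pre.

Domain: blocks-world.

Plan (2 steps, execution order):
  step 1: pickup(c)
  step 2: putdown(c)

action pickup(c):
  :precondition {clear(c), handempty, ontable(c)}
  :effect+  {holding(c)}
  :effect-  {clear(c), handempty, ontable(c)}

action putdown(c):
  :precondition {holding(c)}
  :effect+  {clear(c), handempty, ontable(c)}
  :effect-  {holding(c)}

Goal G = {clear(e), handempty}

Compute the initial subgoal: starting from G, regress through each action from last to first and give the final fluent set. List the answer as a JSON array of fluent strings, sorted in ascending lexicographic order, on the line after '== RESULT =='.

Work backward from the goal:
  through step 2 (putdown(c)): drop {handempty}, keep {clear(e)}, require {holding(c)}
    → {clear(e), holding(c)}
  through step 1 (pickup(c)): drop {holding(c)}, keep {clear(e)}, require {clear(c), handempty, ontable(c)}
    → {clear(c), clear(e), handempty, ontable(c)}

== RESULT ==
["clear(c)", "clear(e)", "handempty", "ontable(c)"]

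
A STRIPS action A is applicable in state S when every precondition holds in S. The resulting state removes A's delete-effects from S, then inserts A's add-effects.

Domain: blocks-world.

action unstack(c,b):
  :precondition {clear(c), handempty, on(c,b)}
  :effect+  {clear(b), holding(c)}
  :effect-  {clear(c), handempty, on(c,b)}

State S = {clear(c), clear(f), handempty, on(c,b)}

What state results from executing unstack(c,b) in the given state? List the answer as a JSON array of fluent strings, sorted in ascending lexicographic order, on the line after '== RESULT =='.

Progress:
  pre ⊆ S: {clear(c), handempty, on(c,b)} ⊆ S  — applicable
  S \ del = {clear(f)}
  ∪ add   = {clear(b), clear(f), holding(c)}

== RESULT ==
["clear(b)", "clear(f)", "holding(c)"]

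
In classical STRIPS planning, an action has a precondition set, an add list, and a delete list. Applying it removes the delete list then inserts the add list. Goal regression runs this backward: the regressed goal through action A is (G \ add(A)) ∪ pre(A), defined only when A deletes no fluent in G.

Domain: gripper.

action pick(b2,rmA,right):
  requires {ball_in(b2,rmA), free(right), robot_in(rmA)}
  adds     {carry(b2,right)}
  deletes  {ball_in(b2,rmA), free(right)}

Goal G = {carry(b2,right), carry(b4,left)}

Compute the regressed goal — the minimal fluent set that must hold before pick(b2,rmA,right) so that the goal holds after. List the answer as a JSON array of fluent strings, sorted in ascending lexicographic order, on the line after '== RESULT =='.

Regress:
  G ∩ del = {}  (empty — regression defined)
  G \ add = {carry(b2,right), carry(b4,left)} \ {carry(b2,right)} = {carry(b4,left)}
  ∪ pre   = {carry(b4,left)} ∪ {ball_in(b2,rmA), free(right), robot_in(rmA)}
          = {ball_in(b2,rmA), carry(b4,left), free(right), robot_in(rmA)}

== RESULT ==
["ball_in(b2,rmA)", "carry(b4,left)", "free(right)", "robot_in(rmA)"]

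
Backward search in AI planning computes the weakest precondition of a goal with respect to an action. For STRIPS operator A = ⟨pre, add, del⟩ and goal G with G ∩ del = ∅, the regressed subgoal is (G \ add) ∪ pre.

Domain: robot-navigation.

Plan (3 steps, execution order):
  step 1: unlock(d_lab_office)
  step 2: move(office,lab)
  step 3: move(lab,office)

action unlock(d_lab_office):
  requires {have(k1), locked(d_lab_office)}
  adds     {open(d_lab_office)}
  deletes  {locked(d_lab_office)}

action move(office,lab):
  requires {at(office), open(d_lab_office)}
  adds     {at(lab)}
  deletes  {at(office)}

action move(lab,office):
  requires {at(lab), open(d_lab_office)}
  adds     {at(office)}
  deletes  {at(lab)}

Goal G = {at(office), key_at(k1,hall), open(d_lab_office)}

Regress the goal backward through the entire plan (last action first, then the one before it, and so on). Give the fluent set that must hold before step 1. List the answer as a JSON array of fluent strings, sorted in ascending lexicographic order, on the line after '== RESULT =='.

Regress step by step:
  through step 3 (move(lab,office)): drop {at(office)}, keep {key_at(k1,hall), open(d_lab_office)}, require {at(lab), open(d_lab_office)}
    → {at(lab), key_at(k1,hall), open(d_lab_office)}
  through step 2 (move(office,lab)): drop {at(lab)}, keep {key_at(k1,hall), open(d_lab_office)}, require {at(office), open(d_lab_office)}
    → {at(office), key_at(k1,hall), open(d_lab_office)}
  through step 1 (unlock(d_lab_office)): drop {open(d_lab_office)}, keep {at(office), key_at(k1,hall)}, require {have(k1), locked(d_lab_office)}
    → {at(office), have(k1), key_at(k1,hall), locked(d_lab_office)}

== RESULT ==
["at(office)", "have(k1)", "key_at(k1,hall)", "locked(d_lab_office)"]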